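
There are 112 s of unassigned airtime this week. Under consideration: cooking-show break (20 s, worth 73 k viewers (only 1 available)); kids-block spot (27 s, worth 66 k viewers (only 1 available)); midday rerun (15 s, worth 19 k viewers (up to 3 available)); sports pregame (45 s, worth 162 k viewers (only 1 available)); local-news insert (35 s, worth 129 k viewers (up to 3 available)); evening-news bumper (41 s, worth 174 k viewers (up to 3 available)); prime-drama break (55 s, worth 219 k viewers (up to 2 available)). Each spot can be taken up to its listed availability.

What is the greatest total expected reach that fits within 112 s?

Greedy by ratio would take cooking-show break + 2×evening-news bumper: 102 s used, total 421.
The 102 s tied up in cooking-show break and 2×evening-news bumper is better spent on 2×prime-drama break — total rises to 438 (110 s).
That's the maximum — no swap from here does better than 438.

438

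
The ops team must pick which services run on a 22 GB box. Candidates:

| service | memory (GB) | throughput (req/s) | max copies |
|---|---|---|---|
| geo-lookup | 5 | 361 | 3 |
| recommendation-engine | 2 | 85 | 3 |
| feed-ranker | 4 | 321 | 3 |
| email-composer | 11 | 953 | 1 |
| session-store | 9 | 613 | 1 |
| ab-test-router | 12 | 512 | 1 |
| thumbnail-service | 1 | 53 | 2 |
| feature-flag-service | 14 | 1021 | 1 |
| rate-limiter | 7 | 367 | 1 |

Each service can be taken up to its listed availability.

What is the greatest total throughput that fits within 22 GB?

1741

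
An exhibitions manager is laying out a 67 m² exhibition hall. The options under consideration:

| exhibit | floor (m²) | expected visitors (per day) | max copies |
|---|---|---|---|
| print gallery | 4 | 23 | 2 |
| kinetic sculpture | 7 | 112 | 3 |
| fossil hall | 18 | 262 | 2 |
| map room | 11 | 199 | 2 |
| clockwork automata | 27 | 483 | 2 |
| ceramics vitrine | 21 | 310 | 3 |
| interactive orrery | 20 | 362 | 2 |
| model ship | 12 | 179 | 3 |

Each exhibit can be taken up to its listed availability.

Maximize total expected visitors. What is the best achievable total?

1207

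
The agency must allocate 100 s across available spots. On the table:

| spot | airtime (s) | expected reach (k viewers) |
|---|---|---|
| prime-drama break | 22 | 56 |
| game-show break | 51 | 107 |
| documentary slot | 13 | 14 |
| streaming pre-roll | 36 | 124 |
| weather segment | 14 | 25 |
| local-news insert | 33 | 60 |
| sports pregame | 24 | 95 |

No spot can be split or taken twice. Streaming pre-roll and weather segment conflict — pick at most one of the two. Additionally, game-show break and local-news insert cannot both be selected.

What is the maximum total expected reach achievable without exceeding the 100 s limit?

289

Density check — sports pregame 3.96, streaming pre-roll 3.44, prime-drama break 2.55 are the best per s.
Best packing: prime-drama break + documentary slot + streaming pre-roll + sports pregame — 95 s, 289 total.
The closest alternative, streaming pre-roll + local-news insert + sports pregame, reaches only 279.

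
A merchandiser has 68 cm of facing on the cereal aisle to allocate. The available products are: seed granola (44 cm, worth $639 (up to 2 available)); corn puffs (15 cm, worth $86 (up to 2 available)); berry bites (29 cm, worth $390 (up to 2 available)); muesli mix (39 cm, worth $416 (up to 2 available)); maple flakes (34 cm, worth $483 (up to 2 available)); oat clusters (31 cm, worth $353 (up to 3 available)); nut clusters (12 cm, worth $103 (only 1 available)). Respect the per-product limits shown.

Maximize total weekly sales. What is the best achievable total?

966

A density-first pass picks seed granola + nut clusters — 742 at 56 cm.
The 56 cm tied up in seed granola and nut clusters is better spent on 2×maple flakes — total rises to 966 (68 cm).
That's the maximum — no swap from here does better than 966.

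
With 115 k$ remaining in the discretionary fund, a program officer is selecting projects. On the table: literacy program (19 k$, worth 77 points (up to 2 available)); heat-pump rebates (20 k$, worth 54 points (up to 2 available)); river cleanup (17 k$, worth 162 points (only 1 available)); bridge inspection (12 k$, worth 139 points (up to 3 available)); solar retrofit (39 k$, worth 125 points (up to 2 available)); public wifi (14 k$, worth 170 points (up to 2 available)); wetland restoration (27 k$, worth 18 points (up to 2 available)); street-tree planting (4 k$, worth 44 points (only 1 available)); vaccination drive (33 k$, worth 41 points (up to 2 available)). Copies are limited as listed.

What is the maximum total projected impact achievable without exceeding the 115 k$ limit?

Taking literacy program + river cleanup + 3×bridge inspection + 2×public wifi + street-tree planting: 104 k$ used, 1040 in projected impact.
No other feasible combination exceeds 1040.

1040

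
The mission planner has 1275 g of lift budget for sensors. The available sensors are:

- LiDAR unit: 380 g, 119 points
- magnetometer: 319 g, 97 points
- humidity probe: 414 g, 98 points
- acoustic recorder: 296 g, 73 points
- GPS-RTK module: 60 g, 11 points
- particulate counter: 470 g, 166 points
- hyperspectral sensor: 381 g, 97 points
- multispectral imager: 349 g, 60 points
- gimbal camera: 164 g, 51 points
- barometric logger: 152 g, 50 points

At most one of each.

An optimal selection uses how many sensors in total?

Optimal total is 397.
For example LiDAR unit + GPS-RTK module + particulate counter + gimbal camera + barometric logger achieves it, using 1226 g.
Any selection reaching 397 contains exactly 5 sensors.

5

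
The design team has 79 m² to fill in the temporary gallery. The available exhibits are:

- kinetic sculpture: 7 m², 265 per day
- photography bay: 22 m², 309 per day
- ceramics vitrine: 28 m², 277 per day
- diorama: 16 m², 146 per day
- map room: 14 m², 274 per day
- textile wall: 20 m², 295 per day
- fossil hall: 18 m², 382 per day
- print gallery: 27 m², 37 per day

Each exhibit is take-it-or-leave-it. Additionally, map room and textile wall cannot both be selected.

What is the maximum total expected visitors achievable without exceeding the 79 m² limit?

Ranking by ratio (expected visitors/m²): kinetic sculpture 37.86, fossil hall 21.22, map room 19.57, textile wall 14.75.
Kinetic sculpture + photography bay + diorama + map room + fossil hall uses 77 of the 79 m² and totals 1376.

1376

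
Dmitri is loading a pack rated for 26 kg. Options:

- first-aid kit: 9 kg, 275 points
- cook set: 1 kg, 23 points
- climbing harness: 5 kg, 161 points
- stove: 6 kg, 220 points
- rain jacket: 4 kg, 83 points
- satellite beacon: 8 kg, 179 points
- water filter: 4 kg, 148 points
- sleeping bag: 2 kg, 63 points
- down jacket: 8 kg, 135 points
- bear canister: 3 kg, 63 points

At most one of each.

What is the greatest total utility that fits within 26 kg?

867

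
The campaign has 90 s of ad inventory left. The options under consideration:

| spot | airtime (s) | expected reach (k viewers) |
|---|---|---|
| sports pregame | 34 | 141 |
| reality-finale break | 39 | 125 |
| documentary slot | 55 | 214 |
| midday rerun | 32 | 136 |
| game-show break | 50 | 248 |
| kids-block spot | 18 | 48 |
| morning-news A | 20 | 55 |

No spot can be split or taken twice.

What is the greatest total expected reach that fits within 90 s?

389

Greedy by ratio would take midday rerun + game-show break: 82 s used, total 384.
Replace midday rerun with sports pregame: the trade gains 5 net, giving 389 at 84 s.
Every other selection either busts 90 s or fails to beat 389.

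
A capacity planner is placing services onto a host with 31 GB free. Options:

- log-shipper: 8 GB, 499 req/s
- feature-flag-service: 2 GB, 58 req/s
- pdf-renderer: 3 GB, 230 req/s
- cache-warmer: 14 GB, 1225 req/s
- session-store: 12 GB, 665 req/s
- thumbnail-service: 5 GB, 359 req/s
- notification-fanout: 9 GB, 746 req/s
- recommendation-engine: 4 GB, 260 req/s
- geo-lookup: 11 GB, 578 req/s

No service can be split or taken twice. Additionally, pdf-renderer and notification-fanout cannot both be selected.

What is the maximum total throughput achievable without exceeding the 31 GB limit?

2470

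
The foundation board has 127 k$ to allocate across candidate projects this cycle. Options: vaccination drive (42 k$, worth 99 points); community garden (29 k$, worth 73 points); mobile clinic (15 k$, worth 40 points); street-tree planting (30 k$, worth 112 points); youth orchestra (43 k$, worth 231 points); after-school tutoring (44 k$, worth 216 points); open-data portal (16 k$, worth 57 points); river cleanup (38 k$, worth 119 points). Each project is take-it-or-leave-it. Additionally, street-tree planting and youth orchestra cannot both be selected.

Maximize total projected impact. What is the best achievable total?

Density check — youth orchestra 5.37, after-school tutoring 4.91, street-tree planting 3.73 are the best per k$.
Youth orchestra + after-school tutoring + river cleanup uses 125 of the 127 k$ and totals 566.
Next best is mobile clinic + youth orchestra + after-school tutoring + open-data portal at 544 (118 k$) — short by 22.

566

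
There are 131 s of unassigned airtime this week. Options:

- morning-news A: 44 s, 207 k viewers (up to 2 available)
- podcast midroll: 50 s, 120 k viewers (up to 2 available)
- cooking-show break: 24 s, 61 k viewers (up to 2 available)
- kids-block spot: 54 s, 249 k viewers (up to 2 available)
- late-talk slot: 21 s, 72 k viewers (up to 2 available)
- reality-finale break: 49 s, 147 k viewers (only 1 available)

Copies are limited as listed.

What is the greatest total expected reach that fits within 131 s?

570

Greedy by ratio would take 2×morning-news A + 2×late-talk slot: 130 s used, total 558.
Dropping 2×morning-news A and late-talk slot frees 109 s; slotting in 2×kids-block spot (108 s) lifts the total to 570 at 129 s.
The spare 2 s is too small for any remaining spot, and no exchange beats 570.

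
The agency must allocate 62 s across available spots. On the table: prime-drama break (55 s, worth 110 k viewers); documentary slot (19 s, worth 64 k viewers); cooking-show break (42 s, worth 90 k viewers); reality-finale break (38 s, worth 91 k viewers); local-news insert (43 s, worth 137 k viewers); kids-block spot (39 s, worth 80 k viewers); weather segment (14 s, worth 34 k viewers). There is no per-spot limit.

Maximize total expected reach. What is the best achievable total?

By expected reach per s: documentary slot 3.37, local-news insert 3.19, weather segment 2.43 lead.
Greedy by ratio would take 3×documentary slot: 57 s used, total 192.
Dropping 2×documentary slot frees 38 s; slotting in local-news insert (43 s) lifts the total to 201 at 62 s.
No other feasible combination exceeds 201.

201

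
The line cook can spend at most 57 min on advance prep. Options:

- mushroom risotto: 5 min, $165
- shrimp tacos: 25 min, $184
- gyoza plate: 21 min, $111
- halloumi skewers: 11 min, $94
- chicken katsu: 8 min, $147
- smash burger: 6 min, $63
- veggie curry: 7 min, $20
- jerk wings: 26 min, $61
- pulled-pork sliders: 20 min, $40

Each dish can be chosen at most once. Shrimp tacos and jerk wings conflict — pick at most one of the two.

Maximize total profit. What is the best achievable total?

653

By profit per min: mushroom risotto 33.00, chicken katsu 18.38, smash burger 10.50, halloumi skewers 8.55 lead.
Mushroom risotto + shrimp tacos + halloumi skewers + chicken katsu + smash burger uses 55 of the 57 min and totals 653.
Runner-up mushroom risotto + shrimp tacos + halloumi skewers + chicken katsu + veggie curry tops out at 610.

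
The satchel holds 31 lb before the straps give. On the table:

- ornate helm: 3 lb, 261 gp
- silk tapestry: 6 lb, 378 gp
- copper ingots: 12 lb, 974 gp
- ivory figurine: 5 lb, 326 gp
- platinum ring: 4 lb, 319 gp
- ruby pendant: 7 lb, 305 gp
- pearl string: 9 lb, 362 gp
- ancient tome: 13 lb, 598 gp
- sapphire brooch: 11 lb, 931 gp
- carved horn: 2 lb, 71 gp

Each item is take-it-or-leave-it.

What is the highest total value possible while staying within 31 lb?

The ratio heuristic lands on ornate helm + copper ingots + platinum ring + sapphire brooch (2485) but leaves 1 lb idle.
Dropping platinum ring frees 4 lb; slotting in ivory figurine (5 lb) lifts the total to 2492 at 31 lb.
No other feasible combination exceeds 2492.

2492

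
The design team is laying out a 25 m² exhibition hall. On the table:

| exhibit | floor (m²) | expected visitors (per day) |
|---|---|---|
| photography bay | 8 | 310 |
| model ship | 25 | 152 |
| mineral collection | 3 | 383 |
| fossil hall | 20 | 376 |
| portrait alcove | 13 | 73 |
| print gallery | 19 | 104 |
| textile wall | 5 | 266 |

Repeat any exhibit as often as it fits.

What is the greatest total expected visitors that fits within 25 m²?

Density check — mineral collection 127.67, textile wall 53.20, photography bay 38.75, fossil hall 18.80 are the best per m².
The ratio ordering already packs tightly: 8×mineral collection, 24 m², 3064.
The spare 1 m² is too small for any remaining exhibit, and no exchange beats 3064.

3064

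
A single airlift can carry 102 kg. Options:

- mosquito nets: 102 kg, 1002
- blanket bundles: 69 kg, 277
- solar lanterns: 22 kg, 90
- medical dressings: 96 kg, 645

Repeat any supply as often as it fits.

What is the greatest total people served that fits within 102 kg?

Taking mosquito nets: 102 kg used, 1002 in people served.

1002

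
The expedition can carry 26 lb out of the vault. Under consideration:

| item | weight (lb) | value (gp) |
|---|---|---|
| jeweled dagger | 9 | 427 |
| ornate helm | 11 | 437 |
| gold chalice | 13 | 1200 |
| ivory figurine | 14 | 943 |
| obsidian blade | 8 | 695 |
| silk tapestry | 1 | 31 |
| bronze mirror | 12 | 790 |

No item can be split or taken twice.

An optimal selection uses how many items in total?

3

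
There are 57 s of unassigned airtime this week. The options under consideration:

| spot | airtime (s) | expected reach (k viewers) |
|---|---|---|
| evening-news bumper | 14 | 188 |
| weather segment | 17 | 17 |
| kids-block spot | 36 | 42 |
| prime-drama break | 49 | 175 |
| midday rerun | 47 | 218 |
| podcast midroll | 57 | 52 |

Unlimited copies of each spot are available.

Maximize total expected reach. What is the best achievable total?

752

Density check — evening-news bumper 13.43, midday rerun 4.64, prime-drama break 3.57, kids-block spot 1.17 are the best per s.
The ratio ordering already packs tightly: 4×evening-news bumper, 56 s, 752.
Every other selection either busts 57 s or fails to beat 752.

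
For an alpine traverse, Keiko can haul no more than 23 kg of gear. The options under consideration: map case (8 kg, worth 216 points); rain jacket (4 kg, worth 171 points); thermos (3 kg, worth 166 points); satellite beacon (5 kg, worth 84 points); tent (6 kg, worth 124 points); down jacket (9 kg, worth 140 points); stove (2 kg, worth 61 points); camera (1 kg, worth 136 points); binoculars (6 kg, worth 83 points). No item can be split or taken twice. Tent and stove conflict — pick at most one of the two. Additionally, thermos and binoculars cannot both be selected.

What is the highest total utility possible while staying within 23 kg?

Map case + rain jacket + thermos + satellite beacon + stove + camera uses 23 of the 23 kg and totals 834.

834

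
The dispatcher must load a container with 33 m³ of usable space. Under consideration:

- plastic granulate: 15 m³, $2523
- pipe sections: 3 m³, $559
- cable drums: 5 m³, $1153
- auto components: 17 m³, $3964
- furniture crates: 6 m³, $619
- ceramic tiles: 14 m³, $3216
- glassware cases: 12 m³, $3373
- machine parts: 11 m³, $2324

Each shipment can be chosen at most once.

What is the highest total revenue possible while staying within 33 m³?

The ratio ordering already packs tightly: pipe sections + auto components + glassware cases, 32 m³, 7896.
Next best is cable drums + ceramic tiles + glassware cases at 7742 (31 m³) — short by 154.

7896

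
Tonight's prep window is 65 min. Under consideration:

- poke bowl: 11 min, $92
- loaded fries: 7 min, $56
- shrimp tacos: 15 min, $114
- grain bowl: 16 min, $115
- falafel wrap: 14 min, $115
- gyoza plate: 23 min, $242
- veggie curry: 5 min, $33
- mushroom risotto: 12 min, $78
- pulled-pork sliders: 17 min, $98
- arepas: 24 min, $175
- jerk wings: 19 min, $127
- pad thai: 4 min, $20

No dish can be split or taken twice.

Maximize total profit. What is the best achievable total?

565

By profit per min: gyoza plate 10.52, poke bowl 8.36, falafel wrap 8.21, loaded fries 8.00 lead.
A density-first pass picks poke bowl + loaded fries + falafel wrap + gyoza plate + veggie curry + pad thai — 558 at 64 min.
Dropping falafel wrap and veggie curry and pad thai frees 23 min; slotting in arepas (24 min) lifts the total to 565 at 65 min.
An exhaustive check of the 4096 subsets confirms 565.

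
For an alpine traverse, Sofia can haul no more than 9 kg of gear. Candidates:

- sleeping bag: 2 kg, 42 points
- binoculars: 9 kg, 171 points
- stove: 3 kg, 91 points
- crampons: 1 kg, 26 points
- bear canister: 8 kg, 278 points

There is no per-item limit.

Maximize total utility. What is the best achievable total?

By utility per kg: bear canister 34.75, stove 30.33, crampons 26.00 lead.
Crampons + bear canister uses 9 of the 9 kg and totals 304.
That's the maximum — no swap from here does better than 304.

304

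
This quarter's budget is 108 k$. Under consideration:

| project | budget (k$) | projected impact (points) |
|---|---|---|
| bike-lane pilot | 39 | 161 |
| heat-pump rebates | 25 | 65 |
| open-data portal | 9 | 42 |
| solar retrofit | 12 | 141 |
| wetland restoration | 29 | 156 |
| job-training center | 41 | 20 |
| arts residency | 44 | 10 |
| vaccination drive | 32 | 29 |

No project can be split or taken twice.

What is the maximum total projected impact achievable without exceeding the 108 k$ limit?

Filling by ratio: bike-lane pilot + open-data portal + solar retrofit + wetland restoration for 500, with 19 k$ left unused.
Dropping open-data portal frees 9 k$; slotting in heat-pump rebates (25 k$) lifts the total to 523 at 105 k$.
The closest alternative, bike-lane pilot + open-data portal + solar retrofit + wetland restoration, reaches only 500.

523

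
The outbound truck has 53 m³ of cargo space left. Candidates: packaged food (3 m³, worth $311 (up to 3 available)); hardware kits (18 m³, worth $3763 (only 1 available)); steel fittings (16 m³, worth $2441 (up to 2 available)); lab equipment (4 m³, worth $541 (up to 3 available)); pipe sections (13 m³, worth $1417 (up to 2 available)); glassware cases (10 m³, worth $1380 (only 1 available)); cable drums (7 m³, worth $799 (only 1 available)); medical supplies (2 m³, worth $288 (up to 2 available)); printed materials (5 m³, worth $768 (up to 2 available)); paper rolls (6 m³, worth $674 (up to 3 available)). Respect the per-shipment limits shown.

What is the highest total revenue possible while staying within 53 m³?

8956

By revenue per m³: hardware kits 209.06, printed materials 153.60, steel fittings 152.56, medical supplies 144.00 lead.
The ratio heuristic lands on hardware kits + steel fittings + lab equipment + 2×medical supplies + 2×printed materials (8857) but leaves 1 m³ idle.
But packaged food + hardware kits + 2×steel fittings fits in 53 m³ and reaches 8956.
That's the maximum — no swap from here does better than 8956.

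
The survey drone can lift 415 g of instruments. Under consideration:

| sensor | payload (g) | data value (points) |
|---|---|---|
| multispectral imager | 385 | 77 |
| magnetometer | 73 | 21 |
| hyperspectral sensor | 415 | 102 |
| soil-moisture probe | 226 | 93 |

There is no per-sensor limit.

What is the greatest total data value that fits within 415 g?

Best packing: 2×magnetometer + soil-moisture probe — 372 g, 135 total.

135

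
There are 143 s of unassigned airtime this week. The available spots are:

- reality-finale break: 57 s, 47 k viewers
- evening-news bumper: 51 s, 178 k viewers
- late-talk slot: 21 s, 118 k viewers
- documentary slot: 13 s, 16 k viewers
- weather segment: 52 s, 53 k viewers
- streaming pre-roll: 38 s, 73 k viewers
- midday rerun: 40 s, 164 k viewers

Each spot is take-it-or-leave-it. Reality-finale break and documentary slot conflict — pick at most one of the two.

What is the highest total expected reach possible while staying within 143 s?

476

Best packing: evening-news bumper + late-talk slot + documentary slot + midday rerun — 125 s, 476 total.
No other feasible combination exceeds 476.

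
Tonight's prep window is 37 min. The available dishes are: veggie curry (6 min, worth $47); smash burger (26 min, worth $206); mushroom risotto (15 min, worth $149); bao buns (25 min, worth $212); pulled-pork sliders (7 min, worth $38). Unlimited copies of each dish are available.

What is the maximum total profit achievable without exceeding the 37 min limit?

Density check — mushroom risotto 9.93, bao buns 8.48, smash burger 7.92, veggie curry 7.83 are the best per min.
The ratio ordering already packs tightly: veggie curry + 2×mushroom risotto, 36 min, 345.
Nothing else within 37 min beats 345.

345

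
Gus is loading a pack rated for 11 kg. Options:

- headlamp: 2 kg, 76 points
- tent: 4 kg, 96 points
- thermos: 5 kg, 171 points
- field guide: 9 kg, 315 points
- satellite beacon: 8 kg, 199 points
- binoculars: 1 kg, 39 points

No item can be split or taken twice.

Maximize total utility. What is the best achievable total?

391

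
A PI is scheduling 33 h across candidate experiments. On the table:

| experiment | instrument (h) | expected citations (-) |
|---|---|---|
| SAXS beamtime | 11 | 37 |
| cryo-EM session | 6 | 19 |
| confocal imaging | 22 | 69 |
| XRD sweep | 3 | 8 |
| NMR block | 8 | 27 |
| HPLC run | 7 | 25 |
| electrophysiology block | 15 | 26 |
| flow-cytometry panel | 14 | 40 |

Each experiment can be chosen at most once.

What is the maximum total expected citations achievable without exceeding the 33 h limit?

Taking SAXS beamtime + cryo-EM session + NMR block + HPLC run: 32 h used, 108 in expected citations.
Next best is SAXS beamtime + confocal imaging at 106 (33 h) — short by 2.

108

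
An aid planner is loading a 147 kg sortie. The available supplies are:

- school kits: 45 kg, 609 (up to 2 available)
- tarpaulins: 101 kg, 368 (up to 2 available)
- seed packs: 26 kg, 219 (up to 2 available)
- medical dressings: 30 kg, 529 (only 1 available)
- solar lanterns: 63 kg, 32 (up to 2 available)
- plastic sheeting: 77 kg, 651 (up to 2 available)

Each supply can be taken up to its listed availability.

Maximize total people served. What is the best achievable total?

1966

Density check — medical dressings 17.63, school kits 13.53, plastic sheeting 8.45, seed packs 8.42 are the best per kg.
The ratio ordering already packs tightly: 2×school kits + seed packs + medical dressings, 146 kg, 1966.
Nothing else within 147 kg beats 1966.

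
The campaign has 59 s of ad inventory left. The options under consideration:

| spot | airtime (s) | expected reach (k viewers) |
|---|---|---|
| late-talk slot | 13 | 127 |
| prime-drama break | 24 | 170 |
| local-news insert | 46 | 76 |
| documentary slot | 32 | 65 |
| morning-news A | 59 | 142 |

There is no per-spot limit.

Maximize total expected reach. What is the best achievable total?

508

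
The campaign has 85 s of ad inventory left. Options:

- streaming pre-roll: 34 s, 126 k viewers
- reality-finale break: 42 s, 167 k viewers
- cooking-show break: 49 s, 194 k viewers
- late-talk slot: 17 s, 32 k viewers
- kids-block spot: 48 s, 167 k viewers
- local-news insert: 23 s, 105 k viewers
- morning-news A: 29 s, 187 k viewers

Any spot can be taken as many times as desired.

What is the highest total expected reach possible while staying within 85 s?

Density check — morning-news A 6.45, local-news insert 4.57, reality-finale break 3.98, cooking-show break 3.96 are the best per s.
Local-news insert + 2×morning-news A uses 81 of the 85 s and totals 479.
The spare 4 s is too small for any remaining spot, and no exchange beats 479.

479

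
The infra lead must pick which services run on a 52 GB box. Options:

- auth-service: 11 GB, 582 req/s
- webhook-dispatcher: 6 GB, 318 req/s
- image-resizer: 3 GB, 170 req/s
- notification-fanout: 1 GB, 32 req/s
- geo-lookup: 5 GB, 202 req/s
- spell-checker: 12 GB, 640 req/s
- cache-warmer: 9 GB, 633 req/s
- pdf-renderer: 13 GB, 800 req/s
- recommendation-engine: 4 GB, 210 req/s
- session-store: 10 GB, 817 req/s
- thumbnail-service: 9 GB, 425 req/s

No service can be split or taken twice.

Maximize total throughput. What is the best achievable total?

Ranking by ratio (throughput/GB): session-store 81.70, cache-warmer 70.33, pdf-renderer 61.54.
A density-first pass picks image-resizer + notification-fanout + spell-checker + cache-warmer + pdf-renderer + recommendation-engine + session-store — 3302 at 52 GB.
Reworking the packing: auth-service + webhook-dispatcher + image-resizer + cache-warmer + pdf-renderer + session-store uses 52 GB and improves the total to 3320.
No other feasible combination exceeds 3320.

3320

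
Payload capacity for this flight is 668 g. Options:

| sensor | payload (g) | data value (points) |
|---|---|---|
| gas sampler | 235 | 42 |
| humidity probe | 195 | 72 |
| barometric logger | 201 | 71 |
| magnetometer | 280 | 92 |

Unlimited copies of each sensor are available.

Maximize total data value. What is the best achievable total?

The ratio ordering already packs tightly: 3×humidity probe, 585 g, 216.
No other feasible combination exceeds 216.

216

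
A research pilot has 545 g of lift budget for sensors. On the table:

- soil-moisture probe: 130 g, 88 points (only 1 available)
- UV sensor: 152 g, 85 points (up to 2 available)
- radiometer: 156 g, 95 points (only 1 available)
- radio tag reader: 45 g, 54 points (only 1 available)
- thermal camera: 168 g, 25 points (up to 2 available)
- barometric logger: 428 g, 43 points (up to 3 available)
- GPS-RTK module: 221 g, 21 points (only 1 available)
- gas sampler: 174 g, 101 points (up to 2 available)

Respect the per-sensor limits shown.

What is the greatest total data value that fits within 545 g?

The ratio heuristic lands on soil-moisture probe + radiometer + radio tag reader + gas sampler (338) but leaves 40 g idle.
Replace radiometer with gas sampler: the trade gains 6 net, giving 344 at 523 g.
Nothing else within 545 g beats 344.

344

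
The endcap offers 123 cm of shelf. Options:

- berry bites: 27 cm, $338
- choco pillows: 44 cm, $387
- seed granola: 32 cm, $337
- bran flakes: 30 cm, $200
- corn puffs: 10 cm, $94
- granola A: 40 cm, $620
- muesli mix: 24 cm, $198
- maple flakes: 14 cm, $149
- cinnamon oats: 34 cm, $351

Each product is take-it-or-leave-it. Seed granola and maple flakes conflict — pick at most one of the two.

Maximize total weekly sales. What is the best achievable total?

1493

Berry bites + seed granola + granola A + muesli mix uses 123 of the 123 cm and totals 1493.
No other feasible combination exceeds 1493.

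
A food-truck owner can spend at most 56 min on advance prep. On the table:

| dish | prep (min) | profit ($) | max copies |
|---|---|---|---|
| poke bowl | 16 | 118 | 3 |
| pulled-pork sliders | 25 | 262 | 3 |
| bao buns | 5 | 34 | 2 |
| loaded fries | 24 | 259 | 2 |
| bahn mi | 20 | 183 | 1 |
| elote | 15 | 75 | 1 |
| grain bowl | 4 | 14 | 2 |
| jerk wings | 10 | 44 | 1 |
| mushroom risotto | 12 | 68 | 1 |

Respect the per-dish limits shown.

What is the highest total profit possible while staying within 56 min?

558

Filling by ratio: bao buns + 2×loaded fries for 552, with 3 min left unused.
The 48 min tied up in 2×loaded fries is better spent on 2×pulled-pork sliders — total rises to 558 (55 min).
Nothing else within 56 min beats 558.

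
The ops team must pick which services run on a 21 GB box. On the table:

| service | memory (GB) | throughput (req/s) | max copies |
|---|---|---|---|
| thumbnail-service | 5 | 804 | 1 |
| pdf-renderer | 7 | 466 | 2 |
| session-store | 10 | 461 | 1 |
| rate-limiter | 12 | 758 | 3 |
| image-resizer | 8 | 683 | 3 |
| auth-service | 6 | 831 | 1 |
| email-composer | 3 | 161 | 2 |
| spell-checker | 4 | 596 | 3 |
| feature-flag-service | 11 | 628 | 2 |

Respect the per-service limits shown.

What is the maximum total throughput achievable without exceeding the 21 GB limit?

2827

By throughput per GB: thumbnail-service 160.80, spell-checker 149.00, auth-service 138.50, image-resizer 85.38 lead.
Filling by ratio: thumbnail-service + email-composer + 3×spell-checker for 2753, with 1 GB left unused.
Replace email-composer and spell-checker with auth-service: the trade gains 74 net, giving 2827 at 19 GB.
Every other selection either busts 21 GB or exceeds an availability limit or fails to beat 2827.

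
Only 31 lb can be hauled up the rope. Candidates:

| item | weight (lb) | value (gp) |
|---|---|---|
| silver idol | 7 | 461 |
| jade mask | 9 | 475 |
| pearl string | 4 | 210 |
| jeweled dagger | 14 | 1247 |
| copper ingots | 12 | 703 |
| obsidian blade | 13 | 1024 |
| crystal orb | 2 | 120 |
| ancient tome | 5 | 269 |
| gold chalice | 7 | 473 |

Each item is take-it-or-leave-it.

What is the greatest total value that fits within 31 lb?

2481

Taking the top-ratio items first gives jeweled dagger + obsidian blade + crystal orb for 2391 (29 lb).
Dropping crystal orb frees 2 lb; slotting in pearl string (4 lb) lifts the total to 2481 at 31 lb.
The closest alternative, jeweled dagger + obsidian blade + crystal orb, reaches only 2391.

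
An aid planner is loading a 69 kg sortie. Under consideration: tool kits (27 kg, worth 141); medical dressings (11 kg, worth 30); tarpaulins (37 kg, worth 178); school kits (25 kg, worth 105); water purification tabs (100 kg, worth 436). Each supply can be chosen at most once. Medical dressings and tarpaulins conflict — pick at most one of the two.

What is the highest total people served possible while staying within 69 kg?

319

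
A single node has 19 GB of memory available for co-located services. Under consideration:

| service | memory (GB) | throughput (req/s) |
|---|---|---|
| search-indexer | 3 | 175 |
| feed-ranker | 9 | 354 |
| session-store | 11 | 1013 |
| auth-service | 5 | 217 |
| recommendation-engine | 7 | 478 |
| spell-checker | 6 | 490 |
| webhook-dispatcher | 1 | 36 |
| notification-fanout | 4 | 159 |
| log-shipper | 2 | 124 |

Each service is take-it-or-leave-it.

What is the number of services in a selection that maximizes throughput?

Optimal total is 1627.
One optimal bundle: session-store + spell-checker + log-shipper (19 GB).
Every optimal selection uses 3 services.

3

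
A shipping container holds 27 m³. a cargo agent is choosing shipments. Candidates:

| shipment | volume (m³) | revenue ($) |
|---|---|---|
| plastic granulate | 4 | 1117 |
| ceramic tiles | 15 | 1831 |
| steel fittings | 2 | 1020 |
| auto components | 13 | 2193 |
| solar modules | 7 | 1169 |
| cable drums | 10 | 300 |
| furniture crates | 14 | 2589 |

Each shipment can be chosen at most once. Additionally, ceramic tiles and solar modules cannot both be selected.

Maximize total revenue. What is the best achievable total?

5895

Density check — steel fittings 510.00, plastic granulate 279.25, furniture crates 184.93, auto components 168.69 are the best per m³.
Taking plastic granulate + steel fittings + solar modules + furniture crates: 27 m³ used, 5895 in revenue.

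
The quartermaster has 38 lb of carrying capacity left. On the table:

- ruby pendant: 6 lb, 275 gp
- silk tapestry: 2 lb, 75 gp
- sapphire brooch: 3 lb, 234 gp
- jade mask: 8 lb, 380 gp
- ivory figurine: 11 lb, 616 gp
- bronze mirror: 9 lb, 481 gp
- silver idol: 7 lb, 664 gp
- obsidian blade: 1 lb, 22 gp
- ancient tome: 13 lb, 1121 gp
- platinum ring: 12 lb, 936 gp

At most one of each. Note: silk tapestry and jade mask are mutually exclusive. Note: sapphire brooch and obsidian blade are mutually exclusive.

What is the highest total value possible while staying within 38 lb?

Silk tapestry + sapphire brooch + silver idol + ancient tome + platinum ring uses 37 of the 38 lb and totals 3030.

3030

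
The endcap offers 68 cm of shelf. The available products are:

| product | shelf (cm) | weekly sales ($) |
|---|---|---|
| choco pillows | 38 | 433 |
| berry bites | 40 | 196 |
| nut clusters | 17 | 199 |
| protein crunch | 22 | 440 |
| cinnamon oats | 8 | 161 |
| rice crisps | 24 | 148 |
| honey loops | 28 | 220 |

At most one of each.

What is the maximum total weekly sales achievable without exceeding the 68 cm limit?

The ratio heuristic lands on nut clusters + protein crunch + cinnamon oats (800) but leaves 21 cm idle.
The 17 cm tied up in nut clusters is better spent on choco pillows — total rises to 1034 (68 cm).

1034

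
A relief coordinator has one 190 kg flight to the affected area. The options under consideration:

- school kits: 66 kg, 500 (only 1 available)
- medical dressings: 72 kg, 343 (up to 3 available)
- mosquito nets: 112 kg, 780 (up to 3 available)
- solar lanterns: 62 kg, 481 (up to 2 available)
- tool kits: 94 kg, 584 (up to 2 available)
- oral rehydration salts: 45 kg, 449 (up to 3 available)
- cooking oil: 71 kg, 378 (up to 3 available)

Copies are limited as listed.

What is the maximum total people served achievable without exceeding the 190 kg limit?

Greedy by ratio would take 3×oral rehydration salts: 135 kg used, total 1347.
The 45 kg tied up in oral rehydration salts is better spent on tool kits — total rises to 1482 (184 kg).
Nothing else within 190 kg beats 1482.

1482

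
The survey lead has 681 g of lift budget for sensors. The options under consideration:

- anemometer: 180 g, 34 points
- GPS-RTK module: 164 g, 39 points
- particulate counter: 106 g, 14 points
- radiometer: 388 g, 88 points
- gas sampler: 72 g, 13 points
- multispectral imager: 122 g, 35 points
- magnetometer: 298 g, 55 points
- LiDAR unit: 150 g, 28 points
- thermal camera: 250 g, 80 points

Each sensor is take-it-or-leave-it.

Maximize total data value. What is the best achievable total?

A density-first pass picks GPS-RTK module + gas sampler + multispectral imager + thermal camera — 167 at 608 g.
Replace GPS-RTK module and gas sampler with magnetometer: the trade gains 3 net, giving 170 at 670 g.

170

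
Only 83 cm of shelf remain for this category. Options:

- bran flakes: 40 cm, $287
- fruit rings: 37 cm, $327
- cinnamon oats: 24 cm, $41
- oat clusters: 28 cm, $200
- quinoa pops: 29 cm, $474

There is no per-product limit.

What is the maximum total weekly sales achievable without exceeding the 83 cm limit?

Taking cinnamon oats + 2×quinoa pops: 82 cm used, 989 in weekly sales.
Nothing else within 83 cm beats 989.

989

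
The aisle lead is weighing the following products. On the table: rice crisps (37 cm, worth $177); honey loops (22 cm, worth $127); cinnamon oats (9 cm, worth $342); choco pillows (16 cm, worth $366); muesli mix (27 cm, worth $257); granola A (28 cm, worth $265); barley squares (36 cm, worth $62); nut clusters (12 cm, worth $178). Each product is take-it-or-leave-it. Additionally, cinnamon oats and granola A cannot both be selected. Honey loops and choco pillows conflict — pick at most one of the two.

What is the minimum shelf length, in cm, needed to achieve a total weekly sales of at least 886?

37

Look for the lowest-shelf combination reaching 886.
cinnamon oats + choco pillows + nut clusters: 886 weekly sales at 37 cm.
No combination under 37 cm hits 886.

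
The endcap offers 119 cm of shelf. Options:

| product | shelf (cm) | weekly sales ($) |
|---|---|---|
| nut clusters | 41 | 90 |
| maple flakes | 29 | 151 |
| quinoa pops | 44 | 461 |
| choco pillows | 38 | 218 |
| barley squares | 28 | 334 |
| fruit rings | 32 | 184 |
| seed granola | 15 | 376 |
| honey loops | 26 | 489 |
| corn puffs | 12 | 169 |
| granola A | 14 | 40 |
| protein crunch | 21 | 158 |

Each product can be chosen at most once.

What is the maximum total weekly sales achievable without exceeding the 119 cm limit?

By weekly sales per cm: seed granola 25.07, honey loops 18.81, corn puffs 14.08, barley squares 11.93 lead.
Greedy by ratio would take barley squares + seed granola + honey loops + corn puffs + granola A + protein crunch: 116 cm used, total 1566.
Dropping corn puffs and granola A and protein crunch frees 47 cm; slotting in quinoa pops (44 cm) lifts the total to 1660 at 113 cm.
No other feasible combination exceeds 1660.

1660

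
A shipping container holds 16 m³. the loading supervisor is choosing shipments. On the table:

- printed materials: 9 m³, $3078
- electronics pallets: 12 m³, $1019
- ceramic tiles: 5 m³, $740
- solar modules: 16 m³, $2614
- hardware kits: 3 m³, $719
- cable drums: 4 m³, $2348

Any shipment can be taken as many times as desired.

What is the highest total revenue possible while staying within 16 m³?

9392

Ranking by ratio (revenue/m³): cable drums 587.00, printed materials 342.00, hardware kits 239.67.
4×cable drums uses 16 of the 16 m³ and totals 9392.
No other feasible combination exceeds 9392.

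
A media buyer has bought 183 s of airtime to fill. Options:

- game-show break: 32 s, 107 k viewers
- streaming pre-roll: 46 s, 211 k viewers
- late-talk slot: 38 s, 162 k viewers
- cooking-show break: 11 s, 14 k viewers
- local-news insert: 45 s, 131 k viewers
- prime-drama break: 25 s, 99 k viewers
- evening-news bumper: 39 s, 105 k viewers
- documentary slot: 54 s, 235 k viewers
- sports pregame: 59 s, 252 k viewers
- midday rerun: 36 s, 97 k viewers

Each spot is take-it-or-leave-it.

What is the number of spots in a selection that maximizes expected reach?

4

Best achievable expected reach is 756.
One optimal bundle: game-show break + late-talk slot + documentary slot + sports pregame (183 s).
Every optimal selection uses 4 spots.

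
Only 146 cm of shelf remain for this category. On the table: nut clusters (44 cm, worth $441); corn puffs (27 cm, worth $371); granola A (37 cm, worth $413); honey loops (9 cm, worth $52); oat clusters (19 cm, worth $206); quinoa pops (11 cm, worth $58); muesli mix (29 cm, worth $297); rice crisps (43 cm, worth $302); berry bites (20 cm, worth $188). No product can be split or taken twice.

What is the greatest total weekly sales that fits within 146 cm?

1574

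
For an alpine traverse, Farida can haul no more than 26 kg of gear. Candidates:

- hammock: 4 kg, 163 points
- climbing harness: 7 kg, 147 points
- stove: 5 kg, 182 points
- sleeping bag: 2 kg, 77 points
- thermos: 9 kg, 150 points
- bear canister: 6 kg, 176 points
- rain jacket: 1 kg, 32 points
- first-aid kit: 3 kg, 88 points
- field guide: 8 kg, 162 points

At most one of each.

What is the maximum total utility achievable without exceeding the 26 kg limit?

792

The ratio heuristic lands on hammock + stove + sleeping bag + bear canister + rain jacket + first-aid kit (718) but leaves 5 kg idle.
Dropping first-aid kit frees 3 kg; slotting in field guide (8 kg) lifts the total to 792 at 26 kg.
Nothing else within 26 kg beats 792.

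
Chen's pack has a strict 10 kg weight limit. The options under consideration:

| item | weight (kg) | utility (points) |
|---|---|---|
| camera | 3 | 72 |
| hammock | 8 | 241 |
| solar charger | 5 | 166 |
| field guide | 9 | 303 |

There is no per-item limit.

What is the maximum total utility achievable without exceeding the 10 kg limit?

332

By utility per kg: field guide 33.67, solar charger 33.20, hammock 30.12, camera 24.00 lead.
A density-first pass picks field guide — 303 at 9 kg.
Replace field guide with 2×solar charger: the trade gains 29 net, giving 332 at 10 kg.
Nothing else within 10 kg beats 332.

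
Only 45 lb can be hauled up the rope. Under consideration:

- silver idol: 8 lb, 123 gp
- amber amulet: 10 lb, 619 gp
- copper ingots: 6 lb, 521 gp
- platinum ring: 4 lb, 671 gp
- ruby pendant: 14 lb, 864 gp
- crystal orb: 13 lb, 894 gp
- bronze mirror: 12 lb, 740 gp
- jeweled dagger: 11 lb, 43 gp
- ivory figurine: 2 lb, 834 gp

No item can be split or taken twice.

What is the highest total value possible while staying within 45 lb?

Filling by ratio: silver idol + amber amulet + copper ingots + platinum ring + crystal orb + ivory figurine for 3662, with 2 lb left unused.
But platinum ring + ruby pendant + crystal orb + bronze mirror + ivory figurine fits in 45 lb and reaches 4003.
Nothing else within 45 lb beats 4003.

4003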